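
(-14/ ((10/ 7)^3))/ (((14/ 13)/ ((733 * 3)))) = -9805341/ 1000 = -9805.34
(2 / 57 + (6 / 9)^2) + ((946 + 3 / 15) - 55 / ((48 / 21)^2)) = 204904991 / 218880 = 936.15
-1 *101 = -101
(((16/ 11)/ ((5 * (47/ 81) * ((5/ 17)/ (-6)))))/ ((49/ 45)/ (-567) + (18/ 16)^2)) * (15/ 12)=-90699264/ 8965297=-10.12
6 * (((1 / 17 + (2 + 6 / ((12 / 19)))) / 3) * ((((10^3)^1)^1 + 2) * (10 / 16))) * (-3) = -2953395 / 68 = -43432.28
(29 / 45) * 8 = 232 / 45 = 5.16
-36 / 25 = -1.44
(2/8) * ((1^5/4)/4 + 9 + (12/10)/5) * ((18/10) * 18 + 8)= 93.96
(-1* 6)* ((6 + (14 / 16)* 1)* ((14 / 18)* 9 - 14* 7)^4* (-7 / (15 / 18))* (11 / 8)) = 522746927703 / 16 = 32671682981.44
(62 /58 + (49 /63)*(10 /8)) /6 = 2131 /6264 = 0.34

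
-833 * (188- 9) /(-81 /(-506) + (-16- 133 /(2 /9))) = 769879 /3172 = 242.71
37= 37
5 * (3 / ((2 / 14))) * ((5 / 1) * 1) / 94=525 / 94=5.59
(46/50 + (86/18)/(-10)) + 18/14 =5443/3150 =1.73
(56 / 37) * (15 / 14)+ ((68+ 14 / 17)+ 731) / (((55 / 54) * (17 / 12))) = 326955372 / 588115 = 555.94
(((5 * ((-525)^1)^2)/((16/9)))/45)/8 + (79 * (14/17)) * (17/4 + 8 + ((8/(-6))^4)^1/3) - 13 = 1589386843/528768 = 3005.83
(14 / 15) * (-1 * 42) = -196 / 5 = -39.20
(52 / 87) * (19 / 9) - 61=-46775 / 783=-59.74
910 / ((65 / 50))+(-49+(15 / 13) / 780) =440077 / 676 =651.00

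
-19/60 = -0.32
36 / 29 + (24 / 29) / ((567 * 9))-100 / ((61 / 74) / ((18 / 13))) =-6522056308 / 39117897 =-166.73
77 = 77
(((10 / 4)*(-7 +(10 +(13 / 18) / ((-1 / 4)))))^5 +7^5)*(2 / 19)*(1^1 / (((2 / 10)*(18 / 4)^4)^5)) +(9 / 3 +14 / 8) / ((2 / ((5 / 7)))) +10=8934240821050940486714548805 / 763843458904131154451544936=11.70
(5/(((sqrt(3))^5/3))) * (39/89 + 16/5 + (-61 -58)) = -5704 * sqrt(3)/89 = -111.01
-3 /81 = -1 /27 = -0.04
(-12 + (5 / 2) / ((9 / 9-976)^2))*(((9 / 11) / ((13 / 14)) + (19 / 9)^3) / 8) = -4894687960309 / 317119374000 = -15.43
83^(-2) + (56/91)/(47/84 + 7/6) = 4631293/12985765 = 0.36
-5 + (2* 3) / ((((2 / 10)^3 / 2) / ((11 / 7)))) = 16465 / 7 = 2352.14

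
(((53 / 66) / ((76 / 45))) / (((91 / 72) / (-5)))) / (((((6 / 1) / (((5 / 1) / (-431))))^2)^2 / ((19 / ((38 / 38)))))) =-828125 / 1657999500965808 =-0.00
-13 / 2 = -6.50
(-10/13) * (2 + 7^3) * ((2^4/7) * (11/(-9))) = 741.39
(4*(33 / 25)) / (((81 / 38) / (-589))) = -984808 / 675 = -1458.97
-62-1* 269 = -331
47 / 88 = 0.53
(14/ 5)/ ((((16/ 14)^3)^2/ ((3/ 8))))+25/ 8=18854629/ 5242880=3.60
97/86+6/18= 377/258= 1.46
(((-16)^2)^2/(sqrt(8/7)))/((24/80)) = 163840 *sqrt(14)/3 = 204344.38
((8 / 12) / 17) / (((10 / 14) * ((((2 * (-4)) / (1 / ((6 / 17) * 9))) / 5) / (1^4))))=-7 / 648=-0.01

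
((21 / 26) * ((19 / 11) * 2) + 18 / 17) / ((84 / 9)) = 28071 / 68068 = 0.41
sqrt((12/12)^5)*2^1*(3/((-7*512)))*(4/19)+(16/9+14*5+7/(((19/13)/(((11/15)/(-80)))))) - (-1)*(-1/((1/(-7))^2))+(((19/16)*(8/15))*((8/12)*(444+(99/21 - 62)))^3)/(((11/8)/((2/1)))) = 7718785032251849/488980800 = 15785456.26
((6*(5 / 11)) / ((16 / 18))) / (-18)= -15 / 88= -0.17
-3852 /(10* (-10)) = 963 /25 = 38.52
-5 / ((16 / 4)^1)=-5 / 4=-1.25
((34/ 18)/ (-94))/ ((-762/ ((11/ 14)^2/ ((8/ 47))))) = 2057/ 21506688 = 0.00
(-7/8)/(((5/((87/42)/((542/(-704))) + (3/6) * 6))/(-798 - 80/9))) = 43.69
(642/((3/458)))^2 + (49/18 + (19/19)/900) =2881905644017/300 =9606352146.72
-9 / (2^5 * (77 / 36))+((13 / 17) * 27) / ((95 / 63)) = 13490793 / 994840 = 13.56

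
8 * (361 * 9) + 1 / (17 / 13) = 441877 / 17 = 25992.76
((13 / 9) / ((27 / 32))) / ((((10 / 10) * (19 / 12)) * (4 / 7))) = 2912 / 1539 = 1.89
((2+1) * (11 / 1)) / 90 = 11 / 30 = 0.37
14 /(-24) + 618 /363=1625 /1452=1.12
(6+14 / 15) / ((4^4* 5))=13 / 2400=0.01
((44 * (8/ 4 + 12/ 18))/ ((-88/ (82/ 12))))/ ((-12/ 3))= 41/ 18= 2.28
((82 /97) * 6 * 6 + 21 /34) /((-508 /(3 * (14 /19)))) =-2150505 /15916148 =-0.14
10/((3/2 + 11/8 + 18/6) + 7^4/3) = 0.01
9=9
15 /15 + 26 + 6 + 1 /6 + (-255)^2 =390349 /6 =65058.17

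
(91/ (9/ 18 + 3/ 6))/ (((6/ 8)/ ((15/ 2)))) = 910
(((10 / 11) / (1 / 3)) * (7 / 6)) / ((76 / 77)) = 245 / 76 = 3.22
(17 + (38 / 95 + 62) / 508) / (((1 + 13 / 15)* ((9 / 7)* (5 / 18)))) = 32619 / 1270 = 25.68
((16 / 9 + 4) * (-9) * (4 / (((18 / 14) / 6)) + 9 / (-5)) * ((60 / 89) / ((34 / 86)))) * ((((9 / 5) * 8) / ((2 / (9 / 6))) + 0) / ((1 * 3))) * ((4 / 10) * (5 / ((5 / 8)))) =-651695616 / 37825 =-17229.23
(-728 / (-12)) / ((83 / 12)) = 728 / 83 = 8.77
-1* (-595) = 595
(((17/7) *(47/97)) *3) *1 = 2397/679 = 3.53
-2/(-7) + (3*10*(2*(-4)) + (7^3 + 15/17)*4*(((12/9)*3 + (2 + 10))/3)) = 2533430/357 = 7096.44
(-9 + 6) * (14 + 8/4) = -48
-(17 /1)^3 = -4913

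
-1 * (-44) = 44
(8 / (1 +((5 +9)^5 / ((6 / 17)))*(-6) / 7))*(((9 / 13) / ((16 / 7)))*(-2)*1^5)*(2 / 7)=2 / 1886651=0.00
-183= -183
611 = 611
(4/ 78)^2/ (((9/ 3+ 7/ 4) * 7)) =0.00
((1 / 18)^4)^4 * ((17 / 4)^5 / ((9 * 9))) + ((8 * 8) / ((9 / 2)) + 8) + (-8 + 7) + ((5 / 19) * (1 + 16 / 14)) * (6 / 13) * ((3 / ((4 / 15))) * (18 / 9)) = 471584992490360896256491080977 / 17415664527920054647784472576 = 27.08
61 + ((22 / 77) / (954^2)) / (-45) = 8743939469 / 143343270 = 61.00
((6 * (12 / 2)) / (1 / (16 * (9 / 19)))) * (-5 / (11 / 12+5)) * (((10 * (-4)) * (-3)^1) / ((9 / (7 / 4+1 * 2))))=-15552000 / 1349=-11528.54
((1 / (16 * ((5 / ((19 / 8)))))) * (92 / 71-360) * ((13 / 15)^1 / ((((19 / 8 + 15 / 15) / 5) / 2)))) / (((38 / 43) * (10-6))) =-3559153 / 460080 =-7.74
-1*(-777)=777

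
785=785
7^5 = 16807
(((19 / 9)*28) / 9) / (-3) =-532 / 243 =-2.19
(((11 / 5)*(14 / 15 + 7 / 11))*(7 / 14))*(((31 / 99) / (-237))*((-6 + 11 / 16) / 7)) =19499 / 11262240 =0.00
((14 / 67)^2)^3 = 7529536 / 90458382169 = 0.00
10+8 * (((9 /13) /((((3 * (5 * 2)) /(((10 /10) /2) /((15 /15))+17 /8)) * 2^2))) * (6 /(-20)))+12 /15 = 55971 /5200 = 10.76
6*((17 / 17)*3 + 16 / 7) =222 / 7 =31.71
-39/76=-0.51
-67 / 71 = -0.94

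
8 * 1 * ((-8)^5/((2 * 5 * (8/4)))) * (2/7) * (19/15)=-2490368/525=-4743.56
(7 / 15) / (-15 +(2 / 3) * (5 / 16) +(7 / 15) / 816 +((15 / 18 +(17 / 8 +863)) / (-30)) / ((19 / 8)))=-108528 / 6266305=-0.02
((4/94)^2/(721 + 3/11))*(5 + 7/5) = 704/43815515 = 0.00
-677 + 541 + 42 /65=-135.35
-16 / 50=-8 / 25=-0.32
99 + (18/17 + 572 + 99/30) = 114811/170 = 675.36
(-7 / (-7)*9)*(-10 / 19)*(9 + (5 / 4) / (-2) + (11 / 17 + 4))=-79695 / 1292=-61.68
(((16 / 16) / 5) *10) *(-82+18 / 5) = -784 / 5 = -156.80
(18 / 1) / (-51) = -6 / 17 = -0.35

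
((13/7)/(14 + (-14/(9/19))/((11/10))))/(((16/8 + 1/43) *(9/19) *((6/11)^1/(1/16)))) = -98857/5729472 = -0.02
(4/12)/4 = 1/12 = 0.08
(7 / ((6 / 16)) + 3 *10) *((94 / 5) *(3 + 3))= 27448 / 5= 5489.60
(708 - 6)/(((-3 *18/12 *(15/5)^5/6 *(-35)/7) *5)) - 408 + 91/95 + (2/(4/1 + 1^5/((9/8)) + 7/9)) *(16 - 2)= -87634463/218025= -401.95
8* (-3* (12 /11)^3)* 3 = -124416 /1331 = -93.48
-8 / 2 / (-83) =4 / 83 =0.05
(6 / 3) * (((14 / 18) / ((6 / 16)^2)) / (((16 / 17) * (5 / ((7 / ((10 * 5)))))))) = 3332 / 10125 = 0.33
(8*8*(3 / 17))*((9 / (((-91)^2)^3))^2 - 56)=-3467256440671078623221386560 / 5482083286031281305316577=-632.47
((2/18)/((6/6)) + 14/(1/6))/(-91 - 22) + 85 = 85688/1017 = 84.26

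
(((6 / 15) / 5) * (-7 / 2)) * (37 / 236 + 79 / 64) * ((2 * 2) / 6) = -12257 / 47200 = -0.26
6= 6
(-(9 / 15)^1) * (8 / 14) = -12 / 35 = -0.34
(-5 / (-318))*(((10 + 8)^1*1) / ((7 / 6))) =0.24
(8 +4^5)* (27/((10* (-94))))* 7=-207.50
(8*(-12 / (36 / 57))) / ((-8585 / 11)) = 0.19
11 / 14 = 0.79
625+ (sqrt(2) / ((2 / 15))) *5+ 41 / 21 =75 *sqrt(2) / 2+ 13166 / 21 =679.99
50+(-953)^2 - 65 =908194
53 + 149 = 202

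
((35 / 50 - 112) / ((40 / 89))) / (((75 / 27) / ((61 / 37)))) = -54382293 / 370000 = -146.98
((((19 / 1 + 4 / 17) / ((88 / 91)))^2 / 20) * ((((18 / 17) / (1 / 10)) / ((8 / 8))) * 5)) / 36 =4427395245 / 152185088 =29.09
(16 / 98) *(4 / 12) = 8 / 147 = 0.05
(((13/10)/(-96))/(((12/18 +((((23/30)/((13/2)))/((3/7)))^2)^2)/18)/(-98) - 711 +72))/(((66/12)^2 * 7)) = 6394640104125/63895242684043073644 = 0.00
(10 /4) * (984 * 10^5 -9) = 491999955 /2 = 245999977.50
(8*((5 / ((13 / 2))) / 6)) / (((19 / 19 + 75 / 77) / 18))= 2310 / 247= 9.35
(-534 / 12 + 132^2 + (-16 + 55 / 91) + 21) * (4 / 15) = 6328178 / 1365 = 4636.03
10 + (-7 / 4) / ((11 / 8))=96 / 11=8.73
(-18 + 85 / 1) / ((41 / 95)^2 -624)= -604675 / 5629919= -0.11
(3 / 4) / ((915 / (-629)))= -629 / 1220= -0.52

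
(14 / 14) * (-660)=-660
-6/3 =-2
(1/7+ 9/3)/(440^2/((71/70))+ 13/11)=17182/1043510461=0.00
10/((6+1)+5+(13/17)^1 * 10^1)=85/167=0.51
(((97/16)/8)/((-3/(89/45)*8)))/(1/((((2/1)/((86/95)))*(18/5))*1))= -164027/330240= -0.50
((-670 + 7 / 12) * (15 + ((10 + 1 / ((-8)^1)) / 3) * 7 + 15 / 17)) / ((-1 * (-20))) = -127572073 / 97920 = -1302.82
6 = 6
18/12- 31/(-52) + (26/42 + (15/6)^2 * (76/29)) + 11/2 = 778859/31668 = 24.59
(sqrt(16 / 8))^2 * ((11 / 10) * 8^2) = 704 / 5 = 140.80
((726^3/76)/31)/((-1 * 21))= -31888098/4123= -7734.20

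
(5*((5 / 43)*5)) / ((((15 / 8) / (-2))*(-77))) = 400 / 9933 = 0.04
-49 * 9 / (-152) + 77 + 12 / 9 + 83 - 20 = 65771 / 456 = 144.23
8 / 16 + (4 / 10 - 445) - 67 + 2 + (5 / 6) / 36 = -549803 / 1080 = -509.08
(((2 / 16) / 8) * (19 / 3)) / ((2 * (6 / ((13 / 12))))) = 0.01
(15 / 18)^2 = 25 / 36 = 0.69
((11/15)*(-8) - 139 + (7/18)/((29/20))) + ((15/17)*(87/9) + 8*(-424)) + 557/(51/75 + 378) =-740675170879/210025395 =-3526.60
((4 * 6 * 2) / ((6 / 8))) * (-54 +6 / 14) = -24000 / 7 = -3428.57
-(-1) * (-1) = -1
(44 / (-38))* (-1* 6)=132 / 19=6.95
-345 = -345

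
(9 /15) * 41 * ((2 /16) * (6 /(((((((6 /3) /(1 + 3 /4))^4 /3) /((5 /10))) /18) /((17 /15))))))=135553257 /409600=330.94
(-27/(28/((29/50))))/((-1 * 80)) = 783/112000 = 0.01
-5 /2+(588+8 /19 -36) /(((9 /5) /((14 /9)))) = 474.90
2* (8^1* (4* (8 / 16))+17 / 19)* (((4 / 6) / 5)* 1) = 428 / 95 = 4.51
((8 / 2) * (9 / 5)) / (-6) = -6 / 5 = -1.20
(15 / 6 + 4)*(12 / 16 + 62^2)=199927 / 8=24990.88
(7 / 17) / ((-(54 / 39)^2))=-1183 / 5508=-0.21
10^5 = 100000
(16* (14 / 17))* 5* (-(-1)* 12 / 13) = 13440 / 221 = 60.81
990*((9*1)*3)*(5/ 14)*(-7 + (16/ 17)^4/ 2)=-63079.63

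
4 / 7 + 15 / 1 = 109 / 7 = 15.57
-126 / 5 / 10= -63 / 25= -2.52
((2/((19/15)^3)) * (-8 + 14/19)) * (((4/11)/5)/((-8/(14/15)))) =86940/1433531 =0.06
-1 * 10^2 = -100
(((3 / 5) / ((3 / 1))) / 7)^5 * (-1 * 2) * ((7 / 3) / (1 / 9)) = -6 / 7503125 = -0.00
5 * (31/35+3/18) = 221/42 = 5.26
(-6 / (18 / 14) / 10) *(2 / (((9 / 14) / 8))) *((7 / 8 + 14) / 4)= -5831 / 135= -43.19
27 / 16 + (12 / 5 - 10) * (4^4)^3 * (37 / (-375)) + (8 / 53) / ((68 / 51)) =12580676.84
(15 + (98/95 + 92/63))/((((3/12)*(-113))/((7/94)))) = -209378/4540905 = -0.05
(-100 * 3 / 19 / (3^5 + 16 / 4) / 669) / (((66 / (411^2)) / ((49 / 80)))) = -13795215 / 92095432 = -0.15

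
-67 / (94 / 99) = -6633 / 94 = -70.56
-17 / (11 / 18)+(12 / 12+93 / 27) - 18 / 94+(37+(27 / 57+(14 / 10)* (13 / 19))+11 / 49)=326863337 / 21659715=15.09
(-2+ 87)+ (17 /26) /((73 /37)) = 161959 /1898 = 85.33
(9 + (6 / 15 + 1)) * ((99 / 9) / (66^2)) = 13 / 495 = 0.03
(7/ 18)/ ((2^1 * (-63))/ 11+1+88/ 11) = -77/ 486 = -0.16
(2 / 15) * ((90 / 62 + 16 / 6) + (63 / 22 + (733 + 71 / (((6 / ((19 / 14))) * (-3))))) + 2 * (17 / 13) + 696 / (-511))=60010793009 / 611621010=98.12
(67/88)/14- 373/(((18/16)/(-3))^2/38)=-1117590949/11088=-100792.83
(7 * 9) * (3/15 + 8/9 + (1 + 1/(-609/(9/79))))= 1507343/11455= 131.59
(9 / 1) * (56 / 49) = 72 / 7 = 10.29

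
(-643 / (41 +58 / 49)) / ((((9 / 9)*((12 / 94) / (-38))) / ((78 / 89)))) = 56271502 / 14151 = 3976.50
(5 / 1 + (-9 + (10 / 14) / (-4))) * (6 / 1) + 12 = -183 / 14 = -13.07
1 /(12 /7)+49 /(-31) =-371 /372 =-1.00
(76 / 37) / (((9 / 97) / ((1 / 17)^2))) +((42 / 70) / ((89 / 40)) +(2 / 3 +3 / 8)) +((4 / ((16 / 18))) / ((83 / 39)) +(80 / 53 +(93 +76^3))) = 132346897351498597 / 301422752856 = 439074.01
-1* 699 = -699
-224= -224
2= 2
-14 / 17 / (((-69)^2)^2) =-14 / 385341057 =-0.00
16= 16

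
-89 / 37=-2.41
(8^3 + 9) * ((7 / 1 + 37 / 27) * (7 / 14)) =58873 / 27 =2180.48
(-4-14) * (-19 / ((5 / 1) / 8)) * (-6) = -16416 / 5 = -3283.20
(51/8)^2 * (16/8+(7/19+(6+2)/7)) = 1214667/8512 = 142.70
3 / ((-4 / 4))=-3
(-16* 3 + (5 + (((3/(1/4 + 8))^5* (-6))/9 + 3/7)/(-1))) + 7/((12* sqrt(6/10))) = -42.67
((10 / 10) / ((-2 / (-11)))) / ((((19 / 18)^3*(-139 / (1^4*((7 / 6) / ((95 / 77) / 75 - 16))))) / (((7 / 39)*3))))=302556870 / 228809566193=0.00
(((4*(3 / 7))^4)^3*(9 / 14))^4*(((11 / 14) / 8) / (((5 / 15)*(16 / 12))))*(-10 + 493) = 276601274407608370599773778238315652113683530313382232064 / 88124787089723195184393736687912818113311201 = 3138745448837.11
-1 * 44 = -44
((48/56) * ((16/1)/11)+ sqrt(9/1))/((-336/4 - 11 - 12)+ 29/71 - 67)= -0.02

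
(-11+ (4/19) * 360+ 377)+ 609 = 19965/19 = 1050.79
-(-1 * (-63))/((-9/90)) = 630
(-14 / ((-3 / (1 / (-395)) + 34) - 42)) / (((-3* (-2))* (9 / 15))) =-35 / 10593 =-0.00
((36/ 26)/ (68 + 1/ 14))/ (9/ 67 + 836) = 2412/ 99149167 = 0.00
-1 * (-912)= 912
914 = 914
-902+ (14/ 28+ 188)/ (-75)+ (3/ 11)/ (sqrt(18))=-135677/ 150+ sqrt(2)/ 22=-904.45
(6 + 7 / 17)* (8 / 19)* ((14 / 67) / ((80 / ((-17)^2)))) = 12971 / 6365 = 2.04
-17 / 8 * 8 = -17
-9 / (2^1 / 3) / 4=-27 / 8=-3.38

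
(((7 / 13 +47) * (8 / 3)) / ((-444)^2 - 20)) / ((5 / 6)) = 2472 / 3203135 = 0.00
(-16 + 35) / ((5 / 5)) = 19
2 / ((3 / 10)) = 20 / 3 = 6.67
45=45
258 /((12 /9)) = 387 /2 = 193.50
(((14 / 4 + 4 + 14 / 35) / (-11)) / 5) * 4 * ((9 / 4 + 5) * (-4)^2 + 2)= -18644 / 275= -67.80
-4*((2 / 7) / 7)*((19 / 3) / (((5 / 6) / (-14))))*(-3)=-1824 / 35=-52.11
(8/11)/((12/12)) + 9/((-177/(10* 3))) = -518/649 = -0.80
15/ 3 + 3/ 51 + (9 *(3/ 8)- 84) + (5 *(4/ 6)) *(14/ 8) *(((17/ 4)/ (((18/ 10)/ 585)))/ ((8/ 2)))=1938.76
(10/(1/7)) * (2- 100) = -6860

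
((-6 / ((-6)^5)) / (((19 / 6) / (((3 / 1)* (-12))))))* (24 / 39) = -4 / 741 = -0.01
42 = 42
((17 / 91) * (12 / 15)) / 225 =68 / 102375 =0.00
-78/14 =-39/7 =-5.57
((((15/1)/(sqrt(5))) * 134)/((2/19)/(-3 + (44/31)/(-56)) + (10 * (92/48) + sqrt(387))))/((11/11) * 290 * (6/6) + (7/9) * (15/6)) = -3101667219545544 * sqrt(5)/2469108136825645 + 486361251999792 * sqrt(215)/2469108136825645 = 0.08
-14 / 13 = -1.08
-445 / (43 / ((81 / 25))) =-7209 / 215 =-33.53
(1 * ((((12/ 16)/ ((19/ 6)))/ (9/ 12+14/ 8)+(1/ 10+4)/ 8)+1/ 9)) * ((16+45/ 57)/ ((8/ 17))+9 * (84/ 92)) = 1508021939/ 47825280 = 31.53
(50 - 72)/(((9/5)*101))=-110/909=-0.12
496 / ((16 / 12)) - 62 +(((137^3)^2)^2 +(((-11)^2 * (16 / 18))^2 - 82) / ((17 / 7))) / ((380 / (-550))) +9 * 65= -63274088666564518097582230.00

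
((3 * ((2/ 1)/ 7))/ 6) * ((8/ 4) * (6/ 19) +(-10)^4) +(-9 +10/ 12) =1133555/ 798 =1420.49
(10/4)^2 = 25/4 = 6.25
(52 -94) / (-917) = 6 / 131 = 0.05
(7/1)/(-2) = -7/2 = -3.50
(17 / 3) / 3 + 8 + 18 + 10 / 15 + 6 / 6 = 29.56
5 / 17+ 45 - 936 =-15142 / 17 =-890.71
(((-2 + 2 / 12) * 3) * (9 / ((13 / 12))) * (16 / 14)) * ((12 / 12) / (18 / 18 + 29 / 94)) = -148896 / 3731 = -39.91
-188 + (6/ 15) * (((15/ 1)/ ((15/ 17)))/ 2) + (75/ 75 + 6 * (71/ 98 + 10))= -29217/ 245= -119.25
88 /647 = 0.14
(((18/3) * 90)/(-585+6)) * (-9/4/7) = 0.30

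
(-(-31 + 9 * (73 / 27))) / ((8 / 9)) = 15 / 2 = 7.50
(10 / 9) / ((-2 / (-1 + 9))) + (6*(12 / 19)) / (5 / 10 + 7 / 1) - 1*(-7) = 2617 / 855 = 3.06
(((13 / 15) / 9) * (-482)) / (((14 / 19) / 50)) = -595270 / 189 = -3149.58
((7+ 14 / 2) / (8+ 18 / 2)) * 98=1372 / 17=80.71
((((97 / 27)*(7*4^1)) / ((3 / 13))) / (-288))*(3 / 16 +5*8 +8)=-2268539 / 31104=-72.93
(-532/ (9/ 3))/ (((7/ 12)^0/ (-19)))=10108/ 3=3369.33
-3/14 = -0.21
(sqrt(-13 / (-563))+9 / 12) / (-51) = -1 / 68 - sqrt(7319) / 28713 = -0.02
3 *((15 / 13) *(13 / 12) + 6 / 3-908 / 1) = -10857 / 4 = -2714.25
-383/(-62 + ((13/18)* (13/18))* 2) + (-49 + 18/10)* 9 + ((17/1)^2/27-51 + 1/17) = -2079361361/4532625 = -458.75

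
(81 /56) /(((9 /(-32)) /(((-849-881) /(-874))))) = -31140 /3059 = -10.18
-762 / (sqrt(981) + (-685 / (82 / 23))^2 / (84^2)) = 8973834654118723200 / 2146602864204944591 - 5145751150771101696*sqrt(109) / 2146602864204944591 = -20.85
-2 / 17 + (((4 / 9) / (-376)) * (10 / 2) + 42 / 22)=282475 / 158202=1.79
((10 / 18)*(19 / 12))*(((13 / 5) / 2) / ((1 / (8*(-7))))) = -1729 / 27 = -64.04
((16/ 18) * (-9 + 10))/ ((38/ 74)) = 296/ 171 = 1.73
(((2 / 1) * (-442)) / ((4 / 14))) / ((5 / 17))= -52598 / 5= -10519.60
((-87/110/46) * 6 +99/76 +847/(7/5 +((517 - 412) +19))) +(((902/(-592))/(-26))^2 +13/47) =1652715788632063/200721251976960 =8.23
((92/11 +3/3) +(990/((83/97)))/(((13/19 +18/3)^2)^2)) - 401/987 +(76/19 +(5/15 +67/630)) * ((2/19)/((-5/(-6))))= 160628752012571342/15907370033180175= 10.10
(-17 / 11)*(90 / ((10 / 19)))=-2907 / 11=-264.27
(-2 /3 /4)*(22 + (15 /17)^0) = -23 /6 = -3.83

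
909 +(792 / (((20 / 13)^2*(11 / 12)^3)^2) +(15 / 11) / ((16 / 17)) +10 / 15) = 5553398319949 / 4831530000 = 1149.41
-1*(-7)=7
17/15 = 1.13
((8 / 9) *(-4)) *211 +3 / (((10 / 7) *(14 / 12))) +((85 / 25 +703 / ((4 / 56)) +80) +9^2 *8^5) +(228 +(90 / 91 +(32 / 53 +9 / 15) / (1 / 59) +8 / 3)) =578113450441 / 217035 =2663687.66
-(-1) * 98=98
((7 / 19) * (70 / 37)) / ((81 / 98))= 48020 / 56943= 0.84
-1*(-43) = 43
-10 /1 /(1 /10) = -100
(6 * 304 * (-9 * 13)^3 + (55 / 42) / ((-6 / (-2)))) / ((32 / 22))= -4048980166627 / 2016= -2008422701.70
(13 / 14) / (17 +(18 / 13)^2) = 2197 / 44758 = 0.05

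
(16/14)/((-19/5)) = -40/133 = -0.30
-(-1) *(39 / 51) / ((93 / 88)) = 1144 / 1581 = 0.72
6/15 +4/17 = 54/85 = 0.64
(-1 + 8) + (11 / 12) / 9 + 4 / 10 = 4051 / 540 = 7.50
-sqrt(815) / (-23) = sqrt(815) / 23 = 1.24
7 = 7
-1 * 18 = -18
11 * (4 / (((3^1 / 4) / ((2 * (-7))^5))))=-94657024 / 3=-31552341.33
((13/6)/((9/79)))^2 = 1054729/2916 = 361.70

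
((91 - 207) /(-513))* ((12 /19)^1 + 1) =3596 /9747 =0.37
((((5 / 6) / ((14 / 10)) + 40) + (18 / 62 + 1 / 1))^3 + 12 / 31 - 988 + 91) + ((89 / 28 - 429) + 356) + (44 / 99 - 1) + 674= 161544027307417 / 2207155608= 73191.05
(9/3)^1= 3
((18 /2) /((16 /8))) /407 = 9 /814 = 0.01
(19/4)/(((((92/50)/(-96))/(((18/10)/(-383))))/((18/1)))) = 184680/8809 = 20.96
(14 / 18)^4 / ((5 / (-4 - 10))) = -33614 / 32805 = -1.02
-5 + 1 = -4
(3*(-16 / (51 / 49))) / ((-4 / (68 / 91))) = 112 / 13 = 8.62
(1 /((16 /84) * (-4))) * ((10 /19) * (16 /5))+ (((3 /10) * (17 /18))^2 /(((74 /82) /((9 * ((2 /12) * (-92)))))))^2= 1390449068851 /9363960000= 148.49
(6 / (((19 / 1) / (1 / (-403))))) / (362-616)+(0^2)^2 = 3 / 972439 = 0.00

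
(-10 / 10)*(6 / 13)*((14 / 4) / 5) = -0.32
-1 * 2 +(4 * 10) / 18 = 2 / 9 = 0.22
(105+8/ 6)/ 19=319/ 57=5.60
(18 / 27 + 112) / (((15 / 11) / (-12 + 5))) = -26026 / 45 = -578.36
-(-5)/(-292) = -5/292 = -0.02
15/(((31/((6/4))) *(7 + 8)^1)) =3/62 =0.05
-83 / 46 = -1.80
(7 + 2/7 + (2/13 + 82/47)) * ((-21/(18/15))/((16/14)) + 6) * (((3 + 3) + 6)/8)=-17558607/136864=-128.29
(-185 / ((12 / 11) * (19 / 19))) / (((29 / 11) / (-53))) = 1186405 / 348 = 3409.21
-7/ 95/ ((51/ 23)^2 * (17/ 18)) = -7406/ 466735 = -0.02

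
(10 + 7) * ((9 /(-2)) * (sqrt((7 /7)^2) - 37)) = 2754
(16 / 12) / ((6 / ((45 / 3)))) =10 / 3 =3.33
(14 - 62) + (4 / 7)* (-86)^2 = 29248 / 7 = 4178.29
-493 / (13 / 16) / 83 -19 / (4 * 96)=-3049493 / 414336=-7.36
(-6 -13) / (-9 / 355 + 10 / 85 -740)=114665 / 4465343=0.03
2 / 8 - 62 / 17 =-3.40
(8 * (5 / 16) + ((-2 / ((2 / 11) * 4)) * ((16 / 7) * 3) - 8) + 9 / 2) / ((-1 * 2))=139 / 14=9.93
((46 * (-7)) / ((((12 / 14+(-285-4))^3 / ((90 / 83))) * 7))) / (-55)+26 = 194787830032790 / 7491839627569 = 26.00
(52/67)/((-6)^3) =-13/3618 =-0.00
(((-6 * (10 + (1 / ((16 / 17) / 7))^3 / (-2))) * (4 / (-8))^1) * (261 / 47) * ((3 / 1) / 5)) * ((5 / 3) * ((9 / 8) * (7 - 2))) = -56490126165 / 3080192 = -18339.81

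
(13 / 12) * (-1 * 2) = -13 / 6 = -2.17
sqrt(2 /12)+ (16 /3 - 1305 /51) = -1033 /51+ sqrt(6) /6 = -19.85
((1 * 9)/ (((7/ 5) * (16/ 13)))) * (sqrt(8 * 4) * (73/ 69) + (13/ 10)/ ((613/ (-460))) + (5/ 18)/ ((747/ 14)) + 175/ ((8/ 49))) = 14235 * sqrt(2)/ 644 + 2294973865145/ 410288256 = 5624.82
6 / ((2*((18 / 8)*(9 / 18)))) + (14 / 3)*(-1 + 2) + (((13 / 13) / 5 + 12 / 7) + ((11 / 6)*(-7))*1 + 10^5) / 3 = 21002327 / 630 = 33337.03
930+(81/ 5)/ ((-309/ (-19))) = 479463/ 515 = 931.00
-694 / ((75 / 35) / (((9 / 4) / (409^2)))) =-7287 / 1672810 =-0.00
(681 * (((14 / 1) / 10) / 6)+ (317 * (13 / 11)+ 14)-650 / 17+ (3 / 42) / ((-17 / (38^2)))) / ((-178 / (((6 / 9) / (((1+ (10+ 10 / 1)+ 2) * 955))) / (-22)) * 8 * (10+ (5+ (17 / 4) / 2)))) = 2195777 / 77126586175100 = 0.00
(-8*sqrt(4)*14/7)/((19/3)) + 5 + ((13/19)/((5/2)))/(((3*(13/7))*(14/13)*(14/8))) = -53/1995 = -0.03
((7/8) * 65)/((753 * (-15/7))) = -637/18072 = -0.04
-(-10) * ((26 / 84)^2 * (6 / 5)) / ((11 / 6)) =338 / 539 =0.63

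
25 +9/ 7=184/ 7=26.29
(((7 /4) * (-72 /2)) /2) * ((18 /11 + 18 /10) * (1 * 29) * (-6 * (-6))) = -6215454 /55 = -113008.25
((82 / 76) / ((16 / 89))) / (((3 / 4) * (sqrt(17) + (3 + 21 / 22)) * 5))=-1164031 / 250420 + 441529 * sqrt(17) / 375630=0.20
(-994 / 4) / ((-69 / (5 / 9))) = 2485 / 1242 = 2.00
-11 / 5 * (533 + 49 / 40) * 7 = -1645413 / 200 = -8227.06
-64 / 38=-32 / 19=-1.68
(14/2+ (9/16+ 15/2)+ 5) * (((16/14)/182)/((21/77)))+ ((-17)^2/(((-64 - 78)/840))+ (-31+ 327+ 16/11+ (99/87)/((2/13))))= -81039611957/57709652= -1404.26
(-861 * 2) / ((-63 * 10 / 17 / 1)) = 697 / 15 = 46.47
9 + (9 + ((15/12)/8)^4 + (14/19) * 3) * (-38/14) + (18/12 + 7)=-94908003/7340032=-12.93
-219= -219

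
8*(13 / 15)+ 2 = 134 / 15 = 8.93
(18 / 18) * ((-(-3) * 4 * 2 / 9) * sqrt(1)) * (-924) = -2464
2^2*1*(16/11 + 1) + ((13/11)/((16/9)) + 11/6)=12.32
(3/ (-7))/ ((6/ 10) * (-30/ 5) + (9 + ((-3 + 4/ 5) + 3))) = -15/ 217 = -0.07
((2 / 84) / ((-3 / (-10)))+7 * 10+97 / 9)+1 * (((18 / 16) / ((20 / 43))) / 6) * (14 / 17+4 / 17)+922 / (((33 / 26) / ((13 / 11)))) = 6495345301 / 6911520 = 939.79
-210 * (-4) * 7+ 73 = 5953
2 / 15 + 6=92 / 15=6.13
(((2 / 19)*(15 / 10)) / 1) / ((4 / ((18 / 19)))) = 27 / 722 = 0.04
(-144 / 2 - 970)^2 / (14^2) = 271441 / 49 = 5539.61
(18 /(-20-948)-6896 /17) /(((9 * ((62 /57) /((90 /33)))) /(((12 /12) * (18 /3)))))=-951277845 /1402874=-678.09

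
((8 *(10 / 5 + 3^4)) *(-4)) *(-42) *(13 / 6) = 241696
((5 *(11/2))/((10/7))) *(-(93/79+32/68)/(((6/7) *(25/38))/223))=-5053923259/402900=-12543.87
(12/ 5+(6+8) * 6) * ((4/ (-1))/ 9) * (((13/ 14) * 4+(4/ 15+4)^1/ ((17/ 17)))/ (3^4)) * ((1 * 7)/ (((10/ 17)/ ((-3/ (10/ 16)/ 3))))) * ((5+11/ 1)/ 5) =58351616/ 253125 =230.52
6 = 6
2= 2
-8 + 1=-7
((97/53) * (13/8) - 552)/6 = -232787/2544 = -91.50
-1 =-1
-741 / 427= -1.74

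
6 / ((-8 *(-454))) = 3 / 1816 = 0.00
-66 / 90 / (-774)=11 / 11610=0.00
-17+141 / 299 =-4942 / 299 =-16.53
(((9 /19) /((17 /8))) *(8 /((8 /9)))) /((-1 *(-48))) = 27 /646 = 0.04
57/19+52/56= 55/14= 3.93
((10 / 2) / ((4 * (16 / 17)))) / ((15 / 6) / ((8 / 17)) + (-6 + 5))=85 / 276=0.31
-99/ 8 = -12.38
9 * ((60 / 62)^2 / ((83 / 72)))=583200 / 79763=7.31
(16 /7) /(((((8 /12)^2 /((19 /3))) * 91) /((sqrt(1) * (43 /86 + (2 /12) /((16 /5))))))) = 1007 /5096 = 0.20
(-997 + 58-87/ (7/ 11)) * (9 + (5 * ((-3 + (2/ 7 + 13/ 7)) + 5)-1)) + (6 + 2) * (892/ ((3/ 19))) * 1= 2103026/ 147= 14306.30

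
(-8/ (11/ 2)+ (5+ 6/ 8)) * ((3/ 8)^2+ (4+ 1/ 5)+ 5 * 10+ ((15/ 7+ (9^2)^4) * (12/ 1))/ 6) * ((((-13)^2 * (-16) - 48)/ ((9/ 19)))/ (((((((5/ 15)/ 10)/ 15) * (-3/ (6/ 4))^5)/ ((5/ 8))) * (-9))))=-11816849521968825/ 5632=-2098162202054.12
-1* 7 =-7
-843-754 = -1597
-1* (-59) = 59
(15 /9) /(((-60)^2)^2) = 1 /7776000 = 0.00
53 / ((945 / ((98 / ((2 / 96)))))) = 11872 / 45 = 263.82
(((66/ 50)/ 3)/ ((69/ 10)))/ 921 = 22/ 317745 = 0.00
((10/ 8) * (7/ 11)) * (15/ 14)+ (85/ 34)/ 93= 7195/ 8184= 0.88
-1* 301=-301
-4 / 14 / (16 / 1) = -1 / 56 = -0.02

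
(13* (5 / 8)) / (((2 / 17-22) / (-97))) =107185 / 2976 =36.02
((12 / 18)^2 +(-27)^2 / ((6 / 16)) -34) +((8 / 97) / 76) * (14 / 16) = 126754231 / 66348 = 1910.45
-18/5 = -3.60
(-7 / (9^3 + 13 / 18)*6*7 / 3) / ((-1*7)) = 252 / 13135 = 0.02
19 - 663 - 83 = -727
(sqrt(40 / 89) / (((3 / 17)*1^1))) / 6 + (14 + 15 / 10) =17*sqrt(890) / 801 + 31 / 2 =16.13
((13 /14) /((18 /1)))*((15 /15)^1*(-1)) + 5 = 1247 /252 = 4.95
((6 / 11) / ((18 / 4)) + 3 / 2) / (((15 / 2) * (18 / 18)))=107 / 495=0.22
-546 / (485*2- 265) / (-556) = 91 / 65330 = 0.00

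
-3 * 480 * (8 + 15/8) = -14220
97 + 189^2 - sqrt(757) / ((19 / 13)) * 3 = 35818 - 39 * sqrt(757) / 19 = 35761.52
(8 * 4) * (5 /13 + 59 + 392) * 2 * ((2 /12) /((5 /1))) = 962.95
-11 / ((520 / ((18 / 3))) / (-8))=66 / 65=1.02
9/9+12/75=29/25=1.16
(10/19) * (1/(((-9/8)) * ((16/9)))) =-5/19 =-0.26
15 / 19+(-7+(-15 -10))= -593 / 19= -31.21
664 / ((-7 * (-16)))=83 / 14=5.93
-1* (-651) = 651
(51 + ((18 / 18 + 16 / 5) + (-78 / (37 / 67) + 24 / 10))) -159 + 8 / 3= -133187 / 555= -239.98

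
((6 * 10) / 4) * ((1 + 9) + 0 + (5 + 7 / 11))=2580 / 11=234.55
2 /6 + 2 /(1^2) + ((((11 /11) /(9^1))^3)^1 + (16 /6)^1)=3646 /729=5.00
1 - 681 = -680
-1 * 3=-3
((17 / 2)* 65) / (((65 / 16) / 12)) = 1632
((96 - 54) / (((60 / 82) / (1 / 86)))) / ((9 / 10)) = 287 / 387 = 0.74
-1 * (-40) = 40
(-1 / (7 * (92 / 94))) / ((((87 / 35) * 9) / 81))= -705 / 1334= -0.53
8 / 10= 4 / 5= 0.80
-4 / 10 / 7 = -0.06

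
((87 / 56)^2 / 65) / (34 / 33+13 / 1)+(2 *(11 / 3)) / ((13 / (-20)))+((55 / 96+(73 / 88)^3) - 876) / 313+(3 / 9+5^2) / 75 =-194436387825119549 / 14154524858073600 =-13.74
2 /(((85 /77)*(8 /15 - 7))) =-462 /1649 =-0.28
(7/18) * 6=7/3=2.33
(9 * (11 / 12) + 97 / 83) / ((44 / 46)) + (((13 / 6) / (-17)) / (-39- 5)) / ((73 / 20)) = 9.85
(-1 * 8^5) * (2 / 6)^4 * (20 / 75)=-131072 / 1215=-107.88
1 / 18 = 0.06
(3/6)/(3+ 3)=1/12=0.08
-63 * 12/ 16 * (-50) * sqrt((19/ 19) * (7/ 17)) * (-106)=-250425 * sqrt(119)/ 17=-160694.95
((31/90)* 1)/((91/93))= 961/2730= 0.35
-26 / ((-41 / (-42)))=-1092 / 41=-26.63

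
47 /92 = 0.51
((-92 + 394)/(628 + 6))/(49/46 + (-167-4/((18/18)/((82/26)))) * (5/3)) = -270894/169639063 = -0.00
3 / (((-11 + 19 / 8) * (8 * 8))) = -1 / 184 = -0.01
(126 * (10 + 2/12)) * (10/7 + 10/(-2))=-4575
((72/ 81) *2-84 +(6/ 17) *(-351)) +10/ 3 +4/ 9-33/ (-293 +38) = -154681/ 765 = -202.20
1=1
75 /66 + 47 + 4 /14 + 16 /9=69577 /1386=50.20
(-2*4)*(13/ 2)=-52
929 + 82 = 1011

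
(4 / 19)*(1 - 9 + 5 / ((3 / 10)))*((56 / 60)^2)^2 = 3995264 / 2885625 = 1.38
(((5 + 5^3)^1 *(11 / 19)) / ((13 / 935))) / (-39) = -102850 / 741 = -138.80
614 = 614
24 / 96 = 0.25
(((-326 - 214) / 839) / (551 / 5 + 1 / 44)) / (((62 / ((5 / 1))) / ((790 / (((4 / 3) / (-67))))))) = 3930052500 / 210230747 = 18.69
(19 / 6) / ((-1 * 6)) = -19 / 36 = -0.53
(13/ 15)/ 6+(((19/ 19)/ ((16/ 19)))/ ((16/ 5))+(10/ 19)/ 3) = 151241/ 218880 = 0.69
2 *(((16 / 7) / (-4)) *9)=-72 / 7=-10.29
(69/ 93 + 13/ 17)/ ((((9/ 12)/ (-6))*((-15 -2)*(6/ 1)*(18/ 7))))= 11116/ 241893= 0.05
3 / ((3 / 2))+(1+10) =13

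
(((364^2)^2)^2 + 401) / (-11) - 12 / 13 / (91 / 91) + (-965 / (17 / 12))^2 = -1157849904742463689281297 / 41327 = -28016790590714634241.08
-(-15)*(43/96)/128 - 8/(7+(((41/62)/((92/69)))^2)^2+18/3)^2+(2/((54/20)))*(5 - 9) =-798294840651783024448898291/269933823519759734921736192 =-2.96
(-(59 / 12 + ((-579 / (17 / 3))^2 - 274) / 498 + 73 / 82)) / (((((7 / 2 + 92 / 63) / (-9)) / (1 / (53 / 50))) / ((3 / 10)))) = 35091115731 / 2606187550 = 13.46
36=36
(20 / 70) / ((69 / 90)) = 60 / 161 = 0.37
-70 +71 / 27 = -1819 / 27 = -67.37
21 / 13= 1.62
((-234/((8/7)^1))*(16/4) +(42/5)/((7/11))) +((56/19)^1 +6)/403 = -30849203/38285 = -805.78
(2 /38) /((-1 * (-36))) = 1 /684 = 0.00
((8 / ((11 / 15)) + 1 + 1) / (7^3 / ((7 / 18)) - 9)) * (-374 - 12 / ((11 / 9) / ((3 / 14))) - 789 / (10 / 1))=-24875063 / 3697155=-6.73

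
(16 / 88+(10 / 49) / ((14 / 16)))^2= 2452356 / 14235529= 0.17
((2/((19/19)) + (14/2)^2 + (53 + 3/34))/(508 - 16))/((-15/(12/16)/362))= -640559/167280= -3.83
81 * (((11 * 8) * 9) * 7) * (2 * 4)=3592512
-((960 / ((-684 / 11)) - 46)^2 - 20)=-12199024 / 3249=-3754.70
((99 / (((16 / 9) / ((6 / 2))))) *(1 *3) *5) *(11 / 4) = 441045 / 64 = 6891.33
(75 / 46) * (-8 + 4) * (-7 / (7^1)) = 6.52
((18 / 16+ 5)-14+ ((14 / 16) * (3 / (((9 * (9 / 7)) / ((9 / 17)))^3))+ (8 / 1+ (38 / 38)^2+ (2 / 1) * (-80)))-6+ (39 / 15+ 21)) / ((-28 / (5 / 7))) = 1686621301 / 467992728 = 3.60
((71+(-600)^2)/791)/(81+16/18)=3240639/582967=5.56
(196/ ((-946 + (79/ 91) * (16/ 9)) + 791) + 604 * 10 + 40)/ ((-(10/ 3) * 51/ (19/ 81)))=-7257809582/ 865313685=-8.39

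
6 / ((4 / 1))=3 / 2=1.50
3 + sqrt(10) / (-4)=3 -sqrt(10) / 4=2.21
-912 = -912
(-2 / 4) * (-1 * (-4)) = -2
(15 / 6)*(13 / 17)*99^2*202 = 64343565 / 17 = 3784915.59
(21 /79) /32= 0.01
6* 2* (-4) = -48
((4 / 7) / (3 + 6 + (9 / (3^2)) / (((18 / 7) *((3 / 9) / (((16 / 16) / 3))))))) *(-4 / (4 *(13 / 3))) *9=-1944 / 15379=-0.13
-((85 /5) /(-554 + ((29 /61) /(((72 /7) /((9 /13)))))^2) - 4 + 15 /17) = 1193341924659 /379039291895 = 3.15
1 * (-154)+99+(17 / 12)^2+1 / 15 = -38107 / 720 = -52.93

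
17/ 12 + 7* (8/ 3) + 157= 177.08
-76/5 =-15.20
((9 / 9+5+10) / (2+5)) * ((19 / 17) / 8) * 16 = 608 / 119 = 5.11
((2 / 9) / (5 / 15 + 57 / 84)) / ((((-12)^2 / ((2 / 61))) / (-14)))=-98 / 139995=-0.00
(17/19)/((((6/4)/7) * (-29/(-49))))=11662/1653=7.06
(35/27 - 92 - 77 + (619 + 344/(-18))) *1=11669/27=432.19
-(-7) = 7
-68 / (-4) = 17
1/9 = 0.11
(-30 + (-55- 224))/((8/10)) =-1545/4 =-386.25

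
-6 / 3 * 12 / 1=-24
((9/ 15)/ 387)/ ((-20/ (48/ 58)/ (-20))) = 8/ 6235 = 0.00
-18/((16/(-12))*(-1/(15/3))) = -135/2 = -67.50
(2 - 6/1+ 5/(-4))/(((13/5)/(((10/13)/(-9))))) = 175/1014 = 0.17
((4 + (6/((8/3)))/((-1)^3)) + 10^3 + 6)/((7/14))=4031/2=2015.50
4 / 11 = 0.36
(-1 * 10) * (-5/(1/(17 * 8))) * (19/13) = 129200/13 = 9938.46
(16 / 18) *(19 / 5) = 152 / 45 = 3.38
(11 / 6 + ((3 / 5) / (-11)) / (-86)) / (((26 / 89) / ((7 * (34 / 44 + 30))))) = 1372021063 / 1014585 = 1352.30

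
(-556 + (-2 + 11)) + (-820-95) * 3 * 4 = -11527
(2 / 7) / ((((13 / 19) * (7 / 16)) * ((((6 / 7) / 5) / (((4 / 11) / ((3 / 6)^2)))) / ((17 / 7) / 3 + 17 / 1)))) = 826880 / 5733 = 144.23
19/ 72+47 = 3403/ 72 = 47.26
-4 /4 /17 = -1 /17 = -0.06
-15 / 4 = -3.75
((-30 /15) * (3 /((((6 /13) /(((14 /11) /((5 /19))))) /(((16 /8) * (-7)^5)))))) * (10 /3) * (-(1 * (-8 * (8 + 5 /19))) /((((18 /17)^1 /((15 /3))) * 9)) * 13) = 8490700094240 /2673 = 3176468422.84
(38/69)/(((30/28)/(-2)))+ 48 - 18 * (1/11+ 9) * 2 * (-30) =9865.15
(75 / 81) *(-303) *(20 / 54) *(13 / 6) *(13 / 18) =-2133625 / 13122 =-162.60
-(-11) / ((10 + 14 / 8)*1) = 44 / 47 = 0.94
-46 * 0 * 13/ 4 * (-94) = 0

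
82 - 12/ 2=76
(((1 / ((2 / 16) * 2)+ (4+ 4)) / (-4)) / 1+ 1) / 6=-1 / 3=-0.33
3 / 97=0.03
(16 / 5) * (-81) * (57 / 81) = -912 / 5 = -182.40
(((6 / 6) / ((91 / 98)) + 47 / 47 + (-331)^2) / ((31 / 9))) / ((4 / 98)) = 314062560 / 403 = 779311.56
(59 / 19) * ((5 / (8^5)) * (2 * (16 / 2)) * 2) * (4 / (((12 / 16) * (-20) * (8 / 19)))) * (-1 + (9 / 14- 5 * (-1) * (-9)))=37465 / 86016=0.44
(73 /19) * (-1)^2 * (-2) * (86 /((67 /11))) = -138116 /1273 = -108.50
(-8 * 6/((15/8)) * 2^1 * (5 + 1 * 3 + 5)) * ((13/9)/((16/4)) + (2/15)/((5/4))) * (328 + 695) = -318514.01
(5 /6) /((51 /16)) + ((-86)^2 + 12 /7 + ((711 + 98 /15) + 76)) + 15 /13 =8192.66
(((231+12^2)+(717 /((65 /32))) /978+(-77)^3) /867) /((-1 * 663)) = 4832990186 /6090228495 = 0.79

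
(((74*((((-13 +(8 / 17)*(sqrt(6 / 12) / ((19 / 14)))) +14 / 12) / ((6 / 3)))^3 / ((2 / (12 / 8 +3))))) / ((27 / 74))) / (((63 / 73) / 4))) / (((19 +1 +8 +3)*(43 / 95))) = -18682517801519275 / 597622780944 +262833187207805*sqrt(2) / 191500156989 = -29320.39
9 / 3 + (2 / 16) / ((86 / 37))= 2101 / 688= 3.05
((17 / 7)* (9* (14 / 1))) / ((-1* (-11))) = 306 / 11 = 27.82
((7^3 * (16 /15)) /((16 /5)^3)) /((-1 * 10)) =-1715 /1536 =-1.12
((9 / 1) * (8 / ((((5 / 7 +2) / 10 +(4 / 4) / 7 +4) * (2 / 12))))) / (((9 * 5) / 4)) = 896 / 103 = 8.70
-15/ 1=-15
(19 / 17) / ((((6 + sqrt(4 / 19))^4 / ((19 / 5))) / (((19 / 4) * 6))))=56209923399 / 567942800000-958250313 * sqrt(19) / 141985700000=0.07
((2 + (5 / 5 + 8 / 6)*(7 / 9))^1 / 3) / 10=103 / 810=0.13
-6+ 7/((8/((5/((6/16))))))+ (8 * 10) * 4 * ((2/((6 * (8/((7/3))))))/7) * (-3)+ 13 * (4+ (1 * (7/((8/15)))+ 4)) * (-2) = -6683/12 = -556.92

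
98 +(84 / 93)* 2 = 3094 / 31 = 99.81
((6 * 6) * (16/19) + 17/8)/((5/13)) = 64103/760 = 84.35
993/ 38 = 26.13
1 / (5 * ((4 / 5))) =1 / 4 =0.25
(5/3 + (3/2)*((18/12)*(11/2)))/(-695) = -337/16680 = -0.02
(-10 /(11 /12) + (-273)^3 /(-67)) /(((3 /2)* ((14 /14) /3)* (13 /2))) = 895210188 /9581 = 93435.99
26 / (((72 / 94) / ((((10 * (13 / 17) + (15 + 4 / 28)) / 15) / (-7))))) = -276172 / 37485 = -7.37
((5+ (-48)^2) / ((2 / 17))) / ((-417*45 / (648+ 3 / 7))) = -59389789 / 87570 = -678.20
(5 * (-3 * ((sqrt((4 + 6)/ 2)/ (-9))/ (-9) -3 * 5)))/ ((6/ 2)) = 75 -5 * sqrt(5)/ 81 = 74.86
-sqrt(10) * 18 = -18 * sqrt(10) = -56.92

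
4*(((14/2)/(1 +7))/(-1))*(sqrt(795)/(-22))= 7*sqrt(795)/44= 4.49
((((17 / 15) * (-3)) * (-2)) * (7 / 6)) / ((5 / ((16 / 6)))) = 952 / 225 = 4.23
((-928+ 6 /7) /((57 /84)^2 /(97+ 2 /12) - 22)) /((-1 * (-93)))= 211885520 /467483937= 0.45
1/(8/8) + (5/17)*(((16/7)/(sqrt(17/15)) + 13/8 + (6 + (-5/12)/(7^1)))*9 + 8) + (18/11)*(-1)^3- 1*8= 720*sqrt(255)/2023 + 143915/10472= 19.43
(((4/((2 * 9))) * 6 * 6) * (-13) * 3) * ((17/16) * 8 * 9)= -23868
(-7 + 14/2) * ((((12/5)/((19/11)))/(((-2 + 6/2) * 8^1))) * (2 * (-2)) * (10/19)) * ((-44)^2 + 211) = 0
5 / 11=0.45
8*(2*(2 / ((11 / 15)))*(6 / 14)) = 1440 / 77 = 18.70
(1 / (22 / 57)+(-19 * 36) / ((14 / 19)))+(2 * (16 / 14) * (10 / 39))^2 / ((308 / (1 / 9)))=-95621663077 / 103297194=-925.69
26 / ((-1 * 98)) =-13 / 49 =-0.27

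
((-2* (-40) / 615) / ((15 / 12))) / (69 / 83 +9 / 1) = 332 / 31365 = 0.01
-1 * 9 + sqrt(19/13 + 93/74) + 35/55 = -6.71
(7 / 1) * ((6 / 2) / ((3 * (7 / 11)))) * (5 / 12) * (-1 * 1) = -55 / 12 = -4.58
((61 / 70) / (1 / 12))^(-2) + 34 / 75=1548793 / 3348900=0.46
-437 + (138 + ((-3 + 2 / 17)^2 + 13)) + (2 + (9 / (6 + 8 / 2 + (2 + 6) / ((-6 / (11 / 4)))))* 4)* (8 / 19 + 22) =-10996689 / 104329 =-105.40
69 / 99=23 / 33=0.70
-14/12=-7/6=-1.17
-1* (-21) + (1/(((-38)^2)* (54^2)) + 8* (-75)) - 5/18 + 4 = -2422324439/4210704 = -575.28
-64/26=-32/13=-2.46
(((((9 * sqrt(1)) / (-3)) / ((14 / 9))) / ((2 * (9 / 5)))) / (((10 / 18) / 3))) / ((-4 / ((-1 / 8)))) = -81 / 896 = -0.09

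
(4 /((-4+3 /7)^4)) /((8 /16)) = 19208 /390625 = 0.05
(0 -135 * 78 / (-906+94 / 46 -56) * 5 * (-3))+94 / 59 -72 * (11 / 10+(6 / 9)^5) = -44250925232 / 175859235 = -251.63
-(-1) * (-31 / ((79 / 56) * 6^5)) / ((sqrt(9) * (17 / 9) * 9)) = -217 / 3916188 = -0.00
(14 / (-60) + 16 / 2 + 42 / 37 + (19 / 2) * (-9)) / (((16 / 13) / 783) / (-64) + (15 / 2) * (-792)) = 576972864 / 44742812585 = 0.01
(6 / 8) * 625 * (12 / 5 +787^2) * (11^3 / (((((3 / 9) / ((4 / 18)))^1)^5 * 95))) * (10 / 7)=8243833334000 / 10773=765230978.74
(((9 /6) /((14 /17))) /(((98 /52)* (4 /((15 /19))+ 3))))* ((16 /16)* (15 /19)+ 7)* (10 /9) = 817700 /788557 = 1.04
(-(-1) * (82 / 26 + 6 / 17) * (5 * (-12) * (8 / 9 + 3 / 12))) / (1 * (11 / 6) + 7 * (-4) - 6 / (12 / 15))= 158875 / 22321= 7.12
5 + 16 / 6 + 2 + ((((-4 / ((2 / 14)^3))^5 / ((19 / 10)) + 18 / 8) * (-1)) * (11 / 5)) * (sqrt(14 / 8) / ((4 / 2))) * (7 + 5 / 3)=29 / 3 + 27807797080958910587 * sqrt(7) / 2280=32268647186300506.53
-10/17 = -0.59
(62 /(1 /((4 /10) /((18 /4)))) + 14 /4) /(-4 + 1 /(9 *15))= -2433 /1078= -2.26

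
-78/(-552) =13/92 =0.14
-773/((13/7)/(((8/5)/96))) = -5411/780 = -6.94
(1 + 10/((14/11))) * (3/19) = 186/133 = 1.40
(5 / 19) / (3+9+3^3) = 5 / 741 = 0.01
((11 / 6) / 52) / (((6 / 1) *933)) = 11 / 1746576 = 0.00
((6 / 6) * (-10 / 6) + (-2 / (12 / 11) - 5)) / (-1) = 8.50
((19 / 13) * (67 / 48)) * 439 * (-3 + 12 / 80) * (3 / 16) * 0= 0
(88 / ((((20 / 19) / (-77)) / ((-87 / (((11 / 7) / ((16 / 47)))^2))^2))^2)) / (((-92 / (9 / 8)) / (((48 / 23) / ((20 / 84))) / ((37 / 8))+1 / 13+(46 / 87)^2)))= -439474831916404999233929622847488 / 121971130938702011823517375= -3603105.33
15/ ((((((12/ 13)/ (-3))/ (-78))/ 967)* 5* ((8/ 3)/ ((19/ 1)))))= 83835999/ 16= 5239749.94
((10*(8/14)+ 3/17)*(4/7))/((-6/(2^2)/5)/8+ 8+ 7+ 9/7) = 224320/1082781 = 0.21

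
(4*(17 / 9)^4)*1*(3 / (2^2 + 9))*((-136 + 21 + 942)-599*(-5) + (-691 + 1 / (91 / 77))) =13601895976 / 369603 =36801.37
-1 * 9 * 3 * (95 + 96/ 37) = -97497/ 37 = -2635.05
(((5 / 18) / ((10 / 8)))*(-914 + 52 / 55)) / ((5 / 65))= -1305668 / 495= -2637.71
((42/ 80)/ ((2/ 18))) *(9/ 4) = 1701/ 160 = 10.63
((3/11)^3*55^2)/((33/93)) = 20925/121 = 172.93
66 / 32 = 33 / 16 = 2.06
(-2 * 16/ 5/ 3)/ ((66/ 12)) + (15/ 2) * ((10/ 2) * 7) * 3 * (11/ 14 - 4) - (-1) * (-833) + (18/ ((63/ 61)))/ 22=-15540967/ 4620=-3363.85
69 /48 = 23 /16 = 1.44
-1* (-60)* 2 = 120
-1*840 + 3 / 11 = -9237 / 11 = -839.73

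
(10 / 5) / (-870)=-1 / 435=-0.00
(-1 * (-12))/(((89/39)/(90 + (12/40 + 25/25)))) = 213642/445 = 480.09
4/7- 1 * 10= -66/7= -9.43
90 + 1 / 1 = 91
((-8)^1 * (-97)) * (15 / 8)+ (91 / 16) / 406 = 1350253 / 928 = 1455.01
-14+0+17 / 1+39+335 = 377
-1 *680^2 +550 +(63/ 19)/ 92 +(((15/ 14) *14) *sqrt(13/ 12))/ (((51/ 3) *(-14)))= -807313737/ 1748 -5 *sqrt(39)/ 476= -461850.03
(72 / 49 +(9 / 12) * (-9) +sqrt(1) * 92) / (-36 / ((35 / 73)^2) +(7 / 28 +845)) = 0.13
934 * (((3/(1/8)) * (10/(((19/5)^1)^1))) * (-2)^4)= 943831.58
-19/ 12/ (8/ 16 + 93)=-19/ 1122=-0.02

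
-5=-5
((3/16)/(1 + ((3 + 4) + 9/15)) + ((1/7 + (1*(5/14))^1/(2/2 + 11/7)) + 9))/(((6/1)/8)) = 403253/32508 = 12.40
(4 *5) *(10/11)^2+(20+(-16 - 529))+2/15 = -922633/1815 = -508.34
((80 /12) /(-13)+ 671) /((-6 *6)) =-26149 /1404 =-18.62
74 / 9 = 8.22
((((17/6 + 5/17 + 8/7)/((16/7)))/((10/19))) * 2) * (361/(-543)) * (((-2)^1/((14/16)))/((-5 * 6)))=-20913091/58155300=-0.36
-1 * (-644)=644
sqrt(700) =10 *sqrt(7) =26.46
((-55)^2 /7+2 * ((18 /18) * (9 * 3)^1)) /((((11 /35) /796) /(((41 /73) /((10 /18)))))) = 999542772 /803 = 1244760.61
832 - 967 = -135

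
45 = 45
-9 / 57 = -3 / 19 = -0.16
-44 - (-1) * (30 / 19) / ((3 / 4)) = -796 / 19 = -41.89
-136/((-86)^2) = -0.02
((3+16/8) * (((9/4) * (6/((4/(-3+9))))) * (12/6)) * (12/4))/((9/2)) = 135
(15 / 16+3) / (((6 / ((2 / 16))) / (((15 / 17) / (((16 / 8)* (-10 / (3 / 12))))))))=-63 / 69632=-0.00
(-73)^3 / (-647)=389017 / 647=601.26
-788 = -788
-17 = -17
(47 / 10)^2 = 2209 / 100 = 22.09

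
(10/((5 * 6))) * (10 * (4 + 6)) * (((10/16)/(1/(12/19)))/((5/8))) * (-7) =-2800/19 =-147.37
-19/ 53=-0.36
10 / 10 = 1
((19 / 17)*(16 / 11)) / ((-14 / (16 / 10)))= -1216 / 6545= -0.19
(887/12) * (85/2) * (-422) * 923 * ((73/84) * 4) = -1071888377755/252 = -4253525308.55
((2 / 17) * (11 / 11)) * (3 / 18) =0.02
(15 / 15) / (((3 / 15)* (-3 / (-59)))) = 295 / 3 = 98.33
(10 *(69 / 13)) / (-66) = -115 / 143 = -0.80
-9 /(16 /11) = -99 /16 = -6.19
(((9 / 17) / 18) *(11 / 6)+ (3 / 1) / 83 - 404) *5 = -34195015 / 16932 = -2019.55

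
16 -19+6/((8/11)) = 21/4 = 5.25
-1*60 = -60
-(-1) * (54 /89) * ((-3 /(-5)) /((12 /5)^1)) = 27 /178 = 0.15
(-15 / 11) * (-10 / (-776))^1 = -75 / 4268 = -0.02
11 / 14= 0.79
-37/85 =-0.44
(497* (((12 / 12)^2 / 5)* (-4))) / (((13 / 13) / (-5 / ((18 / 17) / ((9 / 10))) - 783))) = 1565053 / 5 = 313010.60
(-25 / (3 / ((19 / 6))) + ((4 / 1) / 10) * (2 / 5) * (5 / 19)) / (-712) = 45053 / 1217520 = 0.04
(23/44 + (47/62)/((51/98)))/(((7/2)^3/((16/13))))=4406240/77546469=0.06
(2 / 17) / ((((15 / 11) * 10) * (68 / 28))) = 77 / 21675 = 0.00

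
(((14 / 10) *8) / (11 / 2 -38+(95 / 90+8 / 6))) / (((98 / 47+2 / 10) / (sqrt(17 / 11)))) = -0.20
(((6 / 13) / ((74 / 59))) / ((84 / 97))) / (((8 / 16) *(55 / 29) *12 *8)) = 165967 / 35555520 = 0.00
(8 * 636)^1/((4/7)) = 8904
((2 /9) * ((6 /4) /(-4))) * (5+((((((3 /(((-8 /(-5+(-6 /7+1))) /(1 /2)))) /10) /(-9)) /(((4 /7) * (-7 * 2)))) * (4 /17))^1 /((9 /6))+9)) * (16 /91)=-70561 /343980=-0.21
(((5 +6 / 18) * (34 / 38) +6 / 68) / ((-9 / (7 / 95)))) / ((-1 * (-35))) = -9419 / 8284950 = -0.00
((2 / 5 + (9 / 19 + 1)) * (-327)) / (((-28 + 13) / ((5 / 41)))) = 4.98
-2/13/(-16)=1/104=0.01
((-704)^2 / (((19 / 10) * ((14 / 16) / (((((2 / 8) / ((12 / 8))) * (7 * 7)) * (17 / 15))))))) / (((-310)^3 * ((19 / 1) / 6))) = -0.03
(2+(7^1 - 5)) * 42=168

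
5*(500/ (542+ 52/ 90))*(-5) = -140625/ 6104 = -23.04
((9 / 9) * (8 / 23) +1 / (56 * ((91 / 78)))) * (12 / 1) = 4911 / 1127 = 4.36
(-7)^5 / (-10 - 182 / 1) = 16807 / 192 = 87.54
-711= -711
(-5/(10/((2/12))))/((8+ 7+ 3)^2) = -1/3888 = -0.00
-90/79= -1.14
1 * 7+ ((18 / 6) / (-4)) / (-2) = 59 / 8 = 7.38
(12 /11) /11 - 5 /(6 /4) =-1174 /363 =-3.23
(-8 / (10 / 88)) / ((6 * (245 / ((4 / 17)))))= -704 / 62475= -0.01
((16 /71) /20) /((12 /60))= 4 /71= 0.06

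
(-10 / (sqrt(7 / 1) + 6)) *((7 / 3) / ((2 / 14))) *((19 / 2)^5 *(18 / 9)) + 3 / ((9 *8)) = -3639865501 / 696 + 606644255 *sqrt(7) / 696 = -2923614.47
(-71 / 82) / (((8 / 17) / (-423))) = 778.29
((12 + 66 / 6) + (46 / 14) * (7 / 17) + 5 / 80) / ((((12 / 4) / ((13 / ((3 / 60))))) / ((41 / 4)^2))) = 222312.77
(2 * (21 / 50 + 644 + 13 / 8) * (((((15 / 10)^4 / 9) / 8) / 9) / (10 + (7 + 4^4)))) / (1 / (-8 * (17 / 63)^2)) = -37341401 / 1733659200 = -0.02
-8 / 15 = -0.53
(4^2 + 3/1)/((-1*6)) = -19/6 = -3.17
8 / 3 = 2.67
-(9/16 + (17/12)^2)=-185/72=-2.57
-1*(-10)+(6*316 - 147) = 1759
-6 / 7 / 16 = -3 / 56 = -0.05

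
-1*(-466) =466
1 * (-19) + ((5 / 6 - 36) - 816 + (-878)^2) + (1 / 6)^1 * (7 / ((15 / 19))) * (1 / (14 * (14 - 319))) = 42273759431 / 54900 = 770013.83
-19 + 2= -17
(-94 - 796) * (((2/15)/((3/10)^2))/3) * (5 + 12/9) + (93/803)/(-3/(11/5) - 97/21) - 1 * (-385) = -58801375249/24515298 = -2398.56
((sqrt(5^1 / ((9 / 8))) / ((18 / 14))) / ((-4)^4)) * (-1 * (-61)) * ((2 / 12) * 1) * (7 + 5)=427 * sqrt(10) / 1728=0.78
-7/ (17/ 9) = -3.71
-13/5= -2.60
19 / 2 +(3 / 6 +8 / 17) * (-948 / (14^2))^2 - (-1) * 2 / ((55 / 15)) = 14704952 / 448987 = 32.75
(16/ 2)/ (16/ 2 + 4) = 2/ 3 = 0.67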